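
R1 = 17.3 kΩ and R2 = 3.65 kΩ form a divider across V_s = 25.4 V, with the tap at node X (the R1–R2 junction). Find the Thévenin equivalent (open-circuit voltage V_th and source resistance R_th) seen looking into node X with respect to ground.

V_th is the unloaded tap voltage: V_s · R2/(R1+R2) = 25.4 × 0.1742 = 4.425 V.
Looking into X with the source shorted: R_th = R1·R2/(R1+R2) = 17.30 × 3.65/20.95 = 3.014 kΩ.

V_th ≈ 4.43 V, R_th ≈ 3.01 kΩ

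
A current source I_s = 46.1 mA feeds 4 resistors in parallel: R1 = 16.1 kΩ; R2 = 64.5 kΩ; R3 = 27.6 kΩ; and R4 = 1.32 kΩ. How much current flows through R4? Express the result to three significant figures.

ΣG = 1/16.1 + 1/64.5 + 1/27.6 + 1/1.32 = 0.8714.
Current divider: I(R4) = I_s · G_k/ΣG = 46.1 × (0.7576/0.8714) = 46.1 × 0.8694 = 40.08 mA.

I ≈ 40.1 mA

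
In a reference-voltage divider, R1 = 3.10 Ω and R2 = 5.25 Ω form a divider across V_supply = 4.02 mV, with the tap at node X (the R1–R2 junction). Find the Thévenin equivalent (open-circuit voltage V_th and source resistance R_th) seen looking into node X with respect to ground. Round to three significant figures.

V_th ≈ 2.53 mV, R_th ≈ 1.95 Ω

With X open, the divider is unloaded: V_th = 4.02 × 5.25/8.350 = 2.528 mV.
With V_supply suppressed (replaced by a short), R_th = R1 ‖ R2 = (3.100 × 5.25)/(3.100 + 5.25) = 1.949 Ω.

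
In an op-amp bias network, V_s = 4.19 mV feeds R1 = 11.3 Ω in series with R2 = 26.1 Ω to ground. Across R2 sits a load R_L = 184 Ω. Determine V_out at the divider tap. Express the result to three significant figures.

R2 ‖ R_L = (26.1 × 184)/(26.1 + 184) = 22.86 Ω.
Voltage divider with the loaded lower leg: V_out = 4.19 × 22.86/(11.3 + 22.86) = 4.19 × 0.6692 = 2.804 mV.
(Unloaded it would be 2.92 mV; the load pulls it down.)

V_out ≈ 2.80 mV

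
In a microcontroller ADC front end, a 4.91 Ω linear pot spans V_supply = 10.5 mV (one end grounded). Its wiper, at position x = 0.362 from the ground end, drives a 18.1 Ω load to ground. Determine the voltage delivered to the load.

Split the track: R_lower = x·R_p = 1.777 Ω, R_upper = (1−x)·R_p = 3.133 Ω.
R_L loads the lower segment: effective lower R = 1.618 Ω.
V_out = 10.5 × 1.618/(3.133 + 1.618) = 3.577 mV.

V_out ≈ 3.58 mV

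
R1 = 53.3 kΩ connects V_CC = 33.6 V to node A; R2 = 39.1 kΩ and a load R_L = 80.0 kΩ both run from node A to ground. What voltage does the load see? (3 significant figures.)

R2 ‖ R_L = (39.1 × 80.0)/(39.1 + 80.0) = 26.26 kΩ.
Now apply the divider: V_out = 33.6 × 0.3301 = 11.09 V.

V_out ≈ 11.1 V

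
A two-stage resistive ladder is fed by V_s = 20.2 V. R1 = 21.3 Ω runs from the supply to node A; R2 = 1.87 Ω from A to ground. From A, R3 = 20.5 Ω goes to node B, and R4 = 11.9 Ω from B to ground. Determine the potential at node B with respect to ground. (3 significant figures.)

V_B ≈ 0.569 V

Looking into the second stage from A: R3 + R4 = 32.40 Ω appears in parallel with R2.
Effective lower resistance at A: R2 ‖ 32.40 = 1.768 Ω.
So V_A = 20.2 × 0.07664 = 1.548 V.
V_B = V_A × 0.3673 = 0.5686 V.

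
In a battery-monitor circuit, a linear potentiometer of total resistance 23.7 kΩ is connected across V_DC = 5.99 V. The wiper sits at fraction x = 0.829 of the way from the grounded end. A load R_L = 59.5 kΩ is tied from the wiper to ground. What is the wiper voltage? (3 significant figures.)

Split the track: R_lower = x·R_p = 19.65 kΩ, R_upper = (1−x)·R_p = 4.053 kΩ.
Lower segment in parallel with the load: 19.65 ‖ 59.5 = 14.77 kΩ.
Loaded-divider output: V_out = 5.99 × 0.7847 = 4.700 V.

V_out ≈ 4.70 V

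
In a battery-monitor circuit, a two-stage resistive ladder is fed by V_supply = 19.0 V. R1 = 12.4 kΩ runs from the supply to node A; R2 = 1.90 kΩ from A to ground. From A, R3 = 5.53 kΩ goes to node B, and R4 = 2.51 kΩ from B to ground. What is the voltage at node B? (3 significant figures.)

Looking into the second stage from A: R3 + R4 = 8.040 kΩ appears in parallel with R2.
R2 ‖ (R3+R4) = 1.537 kΩ.
First divider: V_A = V_supply · 1.537/(12.4 + 1.537) = 2.095 V.
Stage 2 is unloaded, so V_B = V_A · R4/(R3+R4) = 2.095 × 2.51/8.040 = 0.6541 V.

V_B ≈ 0.654 V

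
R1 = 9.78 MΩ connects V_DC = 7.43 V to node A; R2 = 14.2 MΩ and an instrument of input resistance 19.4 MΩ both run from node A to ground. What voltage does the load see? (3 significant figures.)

V_out ≈ 3.39 V

First combine the lower leg with the load: R2 ‖ R_L = 8.199 MΩ.
Voltage divider with the loaded lower leg: V_out = 7.43 × 8.199/(9.78 + 8.199) = 7.43 × 0.4560 = 3.388 V.
(Unloaded it would be 4.40 V; the load pulls it down.)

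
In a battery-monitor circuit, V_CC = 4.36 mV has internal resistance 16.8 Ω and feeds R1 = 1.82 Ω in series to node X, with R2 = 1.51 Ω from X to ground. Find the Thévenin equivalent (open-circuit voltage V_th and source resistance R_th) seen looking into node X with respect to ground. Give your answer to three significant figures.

V_th ≈ 0.327 mV, R_th ≈ 1.40 Ω

R1' = 16.8 + 1.82 = 18.62 Ω (source resistance + R1).
V_th is the unloaded tap voltage: V_CC · R2/(R1'+R2) = 4.36 × 0.07501 = 0.3271 mV.
Looking into X with the source shorted: R_th = R1'·R2/(R1'+R2) = 18.62 × 1.51/20.13 = 1.397 Ω.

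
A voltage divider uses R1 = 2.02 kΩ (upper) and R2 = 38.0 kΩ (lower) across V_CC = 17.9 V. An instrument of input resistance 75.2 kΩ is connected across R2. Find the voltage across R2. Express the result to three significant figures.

V_out ≈ 16.6 V

The load sits in parallel with R2, giving an effective lower resistance R2' = R2·R_L/(R2+R_L) = 25.24 kΩ.
Now apply the divider: V_out = 17.9 × 0.9259 = 16.57 V.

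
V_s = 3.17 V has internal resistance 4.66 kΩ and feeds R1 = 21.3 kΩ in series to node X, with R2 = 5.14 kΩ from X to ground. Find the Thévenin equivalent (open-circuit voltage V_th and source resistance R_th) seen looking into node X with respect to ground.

R1' = 4.66 + 21.3 = 25.96 kΩ (source resistance + R1).
V_th is the unloaded tap voltage: V_s · R2/(R1'+R2) = 3.17 × 0.1653 = 0.5239 V.
Zeroing V_s shorts the top of R1' to ground, so R_th = R1' ‖ R2 = 4.290 kΩ.

V_th ≈ 0.524 V, R_th ≈ 4.29 kΩ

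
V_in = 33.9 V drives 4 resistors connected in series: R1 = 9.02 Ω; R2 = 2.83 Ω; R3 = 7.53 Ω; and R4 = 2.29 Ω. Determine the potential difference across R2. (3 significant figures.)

ΣR = 9.02 + 2.83 + 7.53 + 2.29 = 21.67 Ω.
V = V_in · R/ΣR = 33.9 × 0.1306 = 4.427 V.

V ≈ 4.43 V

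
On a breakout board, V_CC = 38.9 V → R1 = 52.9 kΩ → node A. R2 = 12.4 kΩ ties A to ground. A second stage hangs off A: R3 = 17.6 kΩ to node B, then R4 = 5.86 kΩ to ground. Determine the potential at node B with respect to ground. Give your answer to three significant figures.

Looking into the second stage from A: R3 + R4 = 23.46 kΩ appears in parallel with R2.
Effective lower resistance at A: R2 ‖ 23.46 = 8.112 kΩ.
V_A = 38.9 × 8.112/(52.9 + 8.112) = 5.172 V.
Stage 2 is unloaded, so V_B = V_A · R4/(R3+R4) = 5.172 × 5.86/23.46 = 1.292 V.

V_B ≈ 1.29 V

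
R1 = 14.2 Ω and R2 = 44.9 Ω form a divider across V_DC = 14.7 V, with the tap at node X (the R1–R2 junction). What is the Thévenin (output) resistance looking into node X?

Zeroing V_DC shorts the top of R1 to ground, so R_th = R1 ‖ R2 = 10.79 Ω.

R_th ≈ 10.8 Ω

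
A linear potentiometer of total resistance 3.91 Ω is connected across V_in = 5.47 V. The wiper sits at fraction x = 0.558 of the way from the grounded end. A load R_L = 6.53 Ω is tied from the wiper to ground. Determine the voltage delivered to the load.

The pot divides into 1.728 Ω above the wiper and 2.182 Ω below.
(x·R_p) ‖ R_L = 1.635 Ω.
Then V_out = V_in · 1.635/(1.728 + 1.635) = 2.660 V.
(Unloaded: V_out = x·V_in = 3.05 V.)

V_out ≈ 2.66 V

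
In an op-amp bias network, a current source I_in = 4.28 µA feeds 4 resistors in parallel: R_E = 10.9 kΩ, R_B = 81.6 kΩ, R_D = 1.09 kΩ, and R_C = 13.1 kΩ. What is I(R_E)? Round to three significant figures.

ΣG = 1/10.9 + 1/81.6 + 1/1.09 + 1/13.1 = 1.098.
Current divider: I(R_E) = I_in · G_k/ΣG = 4.28 × (0.09174/1.098) = 4.28 × 0.08357 = 0.3577 µA.

I ≈ 0.358 µA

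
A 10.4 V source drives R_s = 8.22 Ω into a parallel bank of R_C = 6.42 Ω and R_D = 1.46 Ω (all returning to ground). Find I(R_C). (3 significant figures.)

Combine the parallel branches: R_p = (1/6.42 + 1/1.46)⁻¹ = 1.189 Ω.
V_A by voltage divider: V_A = 10.4 × 1.189/(8.22 + 1.189) = 1.315 V.
I(R_C) = V_A / R_C = 1.315/6.42 = 0.2048 A.

I ≈ 0.205 A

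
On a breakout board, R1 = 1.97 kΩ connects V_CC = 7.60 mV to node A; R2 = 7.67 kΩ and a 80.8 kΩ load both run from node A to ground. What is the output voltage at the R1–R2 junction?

R2 ‖ R_L = (7.67 × 80.8)/(7.67 + 80.8) = 7.005 kΩ.
Voltage divider with the loaded lower leg: V_out = 7.60 × 7.005/(1.97 + 7.005) = 7.60 × 0.7805 = 5.932 mV.
(Unloaded it would be 6.05 mV; the load pulls it down.)

V_out ≈ 5.93 mV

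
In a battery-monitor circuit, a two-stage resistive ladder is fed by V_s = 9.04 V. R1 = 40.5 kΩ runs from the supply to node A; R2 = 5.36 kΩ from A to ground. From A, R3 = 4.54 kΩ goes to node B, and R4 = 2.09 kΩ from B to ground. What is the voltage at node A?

V_A ≈ 0.616 V

Looking into the second stage from A: R3 + R4 = 6.630 kΩ appears in parallel with R2.
R2 ‖ (R3+R4) = 2.964 kΩ.
First divider: V_A = V_s · 2.964/(40.5 + 2.964) = 0.6165 V.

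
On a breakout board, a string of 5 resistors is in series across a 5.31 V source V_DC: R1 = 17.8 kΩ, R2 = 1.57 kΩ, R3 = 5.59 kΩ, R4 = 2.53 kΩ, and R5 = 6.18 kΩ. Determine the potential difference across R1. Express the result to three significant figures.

Series total: ΣR = 17.8 + 1.57 + 5.59 + 2.53 + 6.18 = 33.67 kΩ.
By the voltage-divider rule, V = 5.31 × 17.80/33.67 = 2.807 V.

V ≈ 2.81 V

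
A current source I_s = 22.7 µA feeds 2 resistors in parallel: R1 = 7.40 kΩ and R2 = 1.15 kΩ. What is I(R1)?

With just two branches, the current splits inversely with resistance.
So I = 22.7 × 1.15/8.550 = 3.053 µA.

I ≈ 3.05 µA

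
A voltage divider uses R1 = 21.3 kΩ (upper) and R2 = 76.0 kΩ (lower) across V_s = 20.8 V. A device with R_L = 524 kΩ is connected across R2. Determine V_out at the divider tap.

R2 ‖ R_L = (76.0 × 524)/(76.0 + 524) = 66.37 kΩ.
Then V_out = V_s · R2'/(R1 + R2') = 20.8 × 66.37/87.67 = 15.75 V.
(Unloaded it would be 16.2 V; the load pulls it down.)

V_out ≈ 15.7 V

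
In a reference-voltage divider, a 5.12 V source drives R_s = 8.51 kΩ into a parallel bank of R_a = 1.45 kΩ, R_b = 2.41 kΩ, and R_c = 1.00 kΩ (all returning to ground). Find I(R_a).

Parallel bank: R_p = 1/(1/1.45 + 1/2.41 + 1/1.00) = 0.4752 kΩ.
V_A = 5.12 × 0.4752/8.985 = 0.2708 V.
Branch current I = V_A/R_a = 0.2708/1.45 = 0.1867 mA.

I ≈ 0.187 mA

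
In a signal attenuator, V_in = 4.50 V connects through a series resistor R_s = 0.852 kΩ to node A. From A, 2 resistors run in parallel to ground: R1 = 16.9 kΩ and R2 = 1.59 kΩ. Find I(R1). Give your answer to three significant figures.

I ≈ 0.168 mA

Combine the parallel branches: R_p = (1/16.9 + 1/1.59)⁻¹ = 1.453 kΩ.
V_A = 4.50 × 1.453/2.305 = 2.837 V.
Branch current I = V_A/R1 = 2.837/16.9 = 0.1679 mA.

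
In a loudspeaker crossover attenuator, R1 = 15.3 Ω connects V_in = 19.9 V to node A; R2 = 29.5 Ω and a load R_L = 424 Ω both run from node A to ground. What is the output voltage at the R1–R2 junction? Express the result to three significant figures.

V_out ≈ 12.8 V

R2 ‖ R_L = (29.5 × 424)/(29.5 + 424) = 27.58 Ω.
Voltage divider with the loaded lower leg: V_out = 19.9 × 27.58/(15.3 + 27.58) = 19.9 × 0.6432 = 12.80 V.
(Unloaded it would be 13.1 V; the load pulls it down.)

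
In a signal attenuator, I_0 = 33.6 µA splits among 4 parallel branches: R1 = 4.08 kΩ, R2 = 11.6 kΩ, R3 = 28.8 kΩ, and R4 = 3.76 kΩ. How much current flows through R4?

I ≈ 14.1 µA

ΣG = 1/4.08 + 1/11.6 + 1/28.8 + 1/3.76 = 0.6320.
R4 takes the fraction G_k/ΣG = 0.2660/0.6320 = 0.4208, so I = 33.6 × 0.4208 = 14.14 µA.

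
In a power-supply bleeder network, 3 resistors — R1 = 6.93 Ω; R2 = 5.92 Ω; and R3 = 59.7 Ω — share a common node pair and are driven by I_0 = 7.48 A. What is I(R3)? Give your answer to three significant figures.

I ≈ 0.380 A

ΣG = 1/6.93 + 1/5.92 + 1/59.7 = 0.3300.
Current divider: I(R3) = I_0 · G_k/ΣG = 7.48 × (0.01675/0.3300) = 7.48 × 0.05076 = 0.3797 A.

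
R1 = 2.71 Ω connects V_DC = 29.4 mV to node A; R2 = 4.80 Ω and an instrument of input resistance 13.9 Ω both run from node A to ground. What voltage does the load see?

R2 ‖ R_L = (4.80 × 13.9)/(4.80 + 13.9) = 3.568 Ω.
Then V_out = V_DC · R2'/(R1 + R2') = 29.4 × 3.568/6.278 = 16.71 mV.

V_out ≈ 16.7 mV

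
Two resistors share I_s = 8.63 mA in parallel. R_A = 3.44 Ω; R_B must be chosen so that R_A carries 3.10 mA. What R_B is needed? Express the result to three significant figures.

R_B ≈ 1.93 Ω

Two-branch current divider: I_A = I_s · R_B/(R_A + R_B).
3.10/8.63 = R_B/(R_A + R_B) → R_B = R_A · (0.3592)/(1 − 0.3592) = 3.44 × 0.5606 = 1.928 Ω.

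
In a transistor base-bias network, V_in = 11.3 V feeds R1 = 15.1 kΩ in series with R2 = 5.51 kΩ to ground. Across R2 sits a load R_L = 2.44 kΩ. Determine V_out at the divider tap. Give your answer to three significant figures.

V_out ≈ 1.14 V

The load sits in parallel with R2, giving an effective lower resistance R2' = R2·R_L/(R2+R_L) = 1.691 kΩ.
Then V_out = V_in · R2'/(R1 + R2') = 11.3 × 1.691/16.79 = 1.138 V.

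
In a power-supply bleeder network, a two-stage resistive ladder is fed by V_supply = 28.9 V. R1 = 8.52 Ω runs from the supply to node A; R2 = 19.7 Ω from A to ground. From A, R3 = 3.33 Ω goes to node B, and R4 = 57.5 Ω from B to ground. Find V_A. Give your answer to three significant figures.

Node A sees R2 in parallel with the series input of stage 2, R3 + R4 = 60.83 Ω.
R2 ‖ (R3+R4) = 14.88 Ω.
V_A = 28.9 × 14.88/(8.52 + 14.88) = 18.38 V.

V_A ≈ 18.4 V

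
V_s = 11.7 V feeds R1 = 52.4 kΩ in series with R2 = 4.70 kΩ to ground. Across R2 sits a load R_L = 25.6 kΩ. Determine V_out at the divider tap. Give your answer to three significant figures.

R2 ‖ R_L = (4.70 × 25.6)/(4.70 + 25.6) = 3.971 kΩ.
Voltage divider with the loaded lower leg: V_out = 11.7 × 3.971/(52.4 + 3.971) = 11.7 × 0.07044 = 0.8242 V.
(Unloaded it would be 0.963 V; the load pulls it down.)

V_out ≈ 0.824 V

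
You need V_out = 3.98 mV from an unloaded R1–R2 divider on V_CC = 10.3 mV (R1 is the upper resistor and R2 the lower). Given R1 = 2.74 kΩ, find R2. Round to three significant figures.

R2 ≈ 1.73 kΩ

The divider ratio is R2/(R1+R2) = 3.98/10.3 = 0.3864.
Rearranging, R2 = R1·k/(1−k) = 2.74 × 0.6297 = 1.726 kΩ.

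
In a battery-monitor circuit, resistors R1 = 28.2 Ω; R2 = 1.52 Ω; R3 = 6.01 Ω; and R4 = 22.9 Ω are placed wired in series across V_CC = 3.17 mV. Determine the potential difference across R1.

V ≈ 1.52 mV

ΣR = 28.2 + 1.52 + 6.01 + 22.9 = 58.63 Ω.
Voltage divider: V = V_CC · (28.20 / 58.63) = 3.17 × 0.4810 = 1.525 mV.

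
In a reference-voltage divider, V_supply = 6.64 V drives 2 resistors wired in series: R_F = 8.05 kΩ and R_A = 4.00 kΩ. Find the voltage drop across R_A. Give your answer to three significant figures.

Series total: ΣR = 8.05 + 4.00 = 12.05 kΩ.
Voltage divider: V = V_supply · (4.000 / 12.05) = 6.64 × 0.3320 = 2.204 V.

V ≈ 2.20 V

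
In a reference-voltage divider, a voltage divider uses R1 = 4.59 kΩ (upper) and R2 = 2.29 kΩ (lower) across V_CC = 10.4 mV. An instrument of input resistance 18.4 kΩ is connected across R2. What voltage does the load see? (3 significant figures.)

First combine the lower leg with the load: R2 ‖ R_L = 2.037 kΩ.
Now apply the divider: V_out = 10.4 × 0.3073 = 3.196 mV.

V_out ≈ 3.20 mV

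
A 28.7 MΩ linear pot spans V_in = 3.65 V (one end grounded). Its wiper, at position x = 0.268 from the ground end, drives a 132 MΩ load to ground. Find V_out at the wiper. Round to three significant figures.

V_out ≈ 0.938 V

Lower segment x·R_p = 7.692 MΩ; upper segment (1−x)·R_p = 21.01 MΩ.
R_L loads the lower segment: effective lower R = 7.268 MΩ.
Loaded-divider output: V_out = 3.65 × 0.2570 = 0.9382 V.
(Unloaded: V_out = x·V_in = 0.978 V.)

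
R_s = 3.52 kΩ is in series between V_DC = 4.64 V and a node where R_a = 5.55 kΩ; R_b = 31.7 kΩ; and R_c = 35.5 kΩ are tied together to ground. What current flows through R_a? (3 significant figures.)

Equivalent of the parallel group: R_p = 4.168 kΩ.
V_A = 4.64 × 4.168/7.688 = 2.516 V.
I(R_a) = V_A / R_a = 2.516/5.55 = 0.4533 mA.
(Equivalently: I_total = 0.6035 mA, then current-divider fraction G_k/ΣG = 0.7511.)

I ≈ 0.453 mA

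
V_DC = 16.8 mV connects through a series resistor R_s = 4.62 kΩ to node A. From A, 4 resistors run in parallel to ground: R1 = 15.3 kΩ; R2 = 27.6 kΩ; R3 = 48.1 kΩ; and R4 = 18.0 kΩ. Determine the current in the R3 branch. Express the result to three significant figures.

I ≈ 0.192 µA

Equivalent of the parallel group: R_p = 5.620 kΩ.
V_A by voltage divider: V_A = 16.8 × 5.620/(4.62 + 5.620) = 9.220 mV.
Branch current I = V_A/R3 = 9.220/48.1 = 0.1917 µA.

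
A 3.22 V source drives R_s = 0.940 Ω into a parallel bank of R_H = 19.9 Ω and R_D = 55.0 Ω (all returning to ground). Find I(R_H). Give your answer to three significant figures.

I ≈ 0.152 A

Combine the parallel branches: R_p = (1/19.9 + 1/55.0)⁻¹ = 14.61 Ω.
V_A by voltage divider: V_A = 3.22 × 14.61/(0.940 + 14.61) = 3.025 V.
Branch current I = V_A/R_H = 3.025/19.9 = 0.1520 A.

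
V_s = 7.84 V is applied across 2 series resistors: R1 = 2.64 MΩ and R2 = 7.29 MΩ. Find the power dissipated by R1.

P ≈ 1.65 µW

Series current I = V_s/ΣR = 7.84/9.930 = 0.7895 µA.
P(R1) = I²·R1 = (0.7895)² × 2.64 = 1.646 µW.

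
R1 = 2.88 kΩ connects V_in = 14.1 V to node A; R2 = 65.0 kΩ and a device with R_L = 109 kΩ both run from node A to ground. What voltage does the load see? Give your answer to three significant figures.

V_out ≈ 13.2 V

The load sits in parallel with R2, giving an effective lower resistance R2' = R2·R_L/(R2+R_L) = 40.72 kΩ.
Then V_out = V_in · R2'/(R1 + R2') = 14.1 × 40.72/43.60 = 13.17 V.
(Unloaded it would be 13.5 V; the load pulls it down.)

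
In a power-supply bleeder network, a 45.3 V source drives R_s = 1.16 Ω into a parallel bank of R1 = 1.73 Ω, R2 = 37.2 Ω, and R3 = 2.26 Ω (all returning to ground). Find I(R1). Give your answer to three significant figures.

Combine the parallel branches: R_p = (1/1.73 + 1/37.2 + 1/2.26)⁻¹ = 0.9548 Ω.
V_A = 45.3 × 0.9548/2.115 = 20.45 V.
Branch current I = V_A/R1 = 20.45/1.73 = 11.82 A.
(Equivalently: I_total = 21.42 A, then current-divider fraction G_k/ΣG = 0.5519.)

I ≈ 11.8 A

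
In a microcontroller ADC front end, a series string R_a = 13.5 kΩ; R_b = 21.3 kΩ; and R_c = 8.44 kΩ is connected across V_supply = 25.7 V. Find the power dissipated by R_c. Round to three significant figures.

P ≈ 2.98 mW

Series current I = V_supply/ΣR = 25.7/43.24 = 0.5944 mA.
P(R_c) = I²·R_c = (0.5944)² × 8.44 = 2.982 mW.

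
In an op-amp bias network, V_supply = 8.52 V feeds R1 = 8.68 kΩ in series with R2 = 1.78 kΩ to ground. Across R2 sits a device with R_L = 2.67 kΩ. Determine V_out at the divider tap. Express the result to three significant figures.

R2 ‖ R_L = (1.78 × 2.67)/(1.78 + 2.67) = 1.068 kΩ.
Now apply the divider: V_out = 8.52 × 0.1096 = 0.9335 V.

V_out ≈ 0.933 V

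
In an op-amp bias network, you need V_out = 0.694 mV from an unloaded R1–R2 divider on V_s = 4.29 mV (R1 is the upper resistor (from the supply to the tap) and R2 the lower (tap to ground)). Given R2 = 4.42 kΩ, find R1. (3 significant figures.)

R1 ≈ 22.9 kΩ

V_out/V_s = R2/(R1+R2) = 0.1618.
So R1 = R2 · (V_s/V_out − 1) = 4.42 × (4.29/0.694 − 1) = 4.42 × 5.182 = 22.90 kΩ.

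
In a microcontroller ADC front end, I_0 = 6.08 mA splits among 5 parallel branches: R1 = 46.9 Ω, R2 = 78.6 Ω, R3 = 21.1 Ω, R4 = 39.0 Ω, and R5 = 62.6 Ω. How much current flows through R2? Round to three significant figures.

Total conductance ΣG = 1/46.9 + 1/78.6 + 1/21.1 + 1/39.0 + 1/62.6 = 0.1231 (units of 1/Ω).
By the current-divider rule, I = I_0 · G_k/ΣG = 6.08 × 0.1034 = 0.6286 mA.

I ≈ 0.629 mA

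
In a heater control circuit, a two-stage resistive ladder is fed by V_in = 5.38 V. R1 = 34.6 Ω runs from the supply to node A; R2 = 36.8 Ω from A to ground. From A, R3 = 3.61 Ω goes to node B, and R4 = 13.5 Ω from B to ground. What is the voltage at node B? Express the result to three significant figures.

Node A sees R2 in parallel with the series input of stage 2, R3 + R4 = 17.11 Ω.
R2 ‖ (R3+R4) = 11.68 Ω.
First divider: V_A = V_in · 11.68/(34.6 + 11.68) = 1.358 V.
Stage 2 is unloaded, so V_B = V_A · R4/(R3+R4) = 1.358 × 13.5/17.11 = 1.071 V.

V_B ≈ 1.07 V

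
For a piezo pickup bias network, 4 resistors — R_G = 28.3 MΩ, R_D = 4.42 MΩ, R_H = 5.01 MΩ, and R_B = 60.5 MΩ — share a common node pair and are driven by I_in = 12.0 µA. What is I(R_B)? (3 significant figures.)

Conductances: ΣG = 1/28.3 + 1/4.42 + 1/5.01 + 1/60.5 = 0.4777 (1/MΩ).
Current divider: I(R_B) = I_in · G_k/ΣG = 12.0 × (0.01653/0.4777) = 12.0 × 0.03460 = 0.4152 µA.

I ≈ 0.415 µA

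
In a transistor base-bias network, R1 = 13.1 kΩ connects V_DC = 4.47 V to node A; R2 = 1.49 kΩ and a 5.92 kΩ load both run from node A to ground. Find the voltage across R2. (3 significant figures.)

The load sits in parallel with R2, giving an effective lower resistance R2' = R2·R_L/(R2+R_L) = 1.190 kΩ.
Now apply the divider: V_out = 4.47 × 0.08330 = 0.3724 V.

V_out ≈ 0.372 V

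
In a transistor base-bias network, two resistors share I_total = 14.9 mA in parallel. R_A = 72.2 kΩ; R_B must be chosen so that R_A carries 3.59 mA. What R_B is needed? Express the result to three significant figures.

R_B ≈ 22.9 kΩ

The fraction through R_A equals R_B/(R_A+R_B).
With f = 0.2409, R_B = R_A · f/(1−f) = 72.2 × 0.3174 = 22.92 kΩ.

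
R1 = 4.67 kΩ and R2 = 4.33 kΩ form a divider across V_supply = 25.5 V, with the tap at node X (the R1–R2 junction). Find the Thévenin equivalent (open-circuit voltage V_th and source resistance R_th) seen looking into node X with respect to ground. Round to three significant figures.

V_th ≈ 12.3 V, R_th ≈ 2.25 kΩ

V_th is the unloaded tap voltage: V_supply · R2/(R1+R2) = 25.5 × 0.4811 = 12.27 V.
Looking into X with the source shorted: R_th = R1·R2/(R1+R2) = 4.670 × 4.33/9.000 = 2.247 kΩ.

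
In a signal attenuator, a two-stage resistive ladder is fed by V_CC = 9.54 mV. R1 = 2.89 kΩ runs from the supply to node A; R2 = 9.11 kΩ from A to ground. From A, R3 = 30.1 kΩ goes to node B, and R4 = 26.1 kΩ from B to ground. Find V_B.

Looking into the second stage from A: R3 + R4 = 56.20 kΩ appears in parallel with R2.
Effective lower resistance at A: R2 ‖ 56.20 = 7.839 kΩ.
First divider: V_A = V_CC · 7.839/(2.89 + 7.839) = 6.970 mV.
Then the unloaded second divider: V_B = V_A × R4/(R3+R4) = 6.970 × 0.4644 = 3.237 mV.

V_B ≈ 3.24 mV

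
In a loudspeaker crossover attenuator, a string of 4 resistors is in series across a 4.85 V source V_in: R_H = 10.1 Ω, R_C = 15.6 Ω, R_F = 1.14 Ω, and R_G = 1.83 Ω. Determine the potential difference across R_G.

V ≈ 0.310 V

ΣR = 10.1 + 15.6 + 1.14 + 1.83 = 28.67 Ω.
V = V_in · R/ΣR = 4.85 × 0.06383 = 0.3096 V.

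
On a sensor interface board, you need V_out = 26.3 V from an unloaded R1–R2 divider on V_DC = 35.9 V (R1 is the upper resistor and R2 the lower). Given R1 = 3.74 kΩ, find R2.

R2 ≈ 10.2 kΩ

Required fraction k = V_out/V_DC = 0.7326.
So R2 = R1 · V_out/(V_DC − V_out) = 3.74 × 26.3/(35.9 − 26.3) = 3.74 × 2.740 = 10.25 kΩ.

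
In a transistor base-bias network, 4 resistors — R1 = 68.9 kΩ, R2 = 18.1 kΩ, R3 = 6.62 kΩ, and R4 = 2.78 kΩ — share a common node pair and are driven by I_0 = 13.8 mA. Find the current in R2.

I ≈ 1.31 mA

Conductances: ΣG = 1/68.9 + 1/18.1 + 1/6.62 + 1/2.78 = 0.5805 (1/kΩ).
Current divider: I(R2) = I_0 · G_k/ΣG = 13.8 × (0.05525/0.5805) = 13.8 × 0.09517 = 1.313 mA.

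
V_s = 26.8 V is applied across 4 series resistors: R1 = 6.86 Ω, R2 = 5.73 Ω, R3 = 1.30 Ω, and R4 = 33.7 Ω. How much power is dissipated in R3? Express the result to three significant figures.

P ≈ 0.412 W

The common current is I = 26.8/47.59 = 0.5631 A.
P(R3) = I²·R3 = (0.5631)² × 1.30 = 0.4123 W.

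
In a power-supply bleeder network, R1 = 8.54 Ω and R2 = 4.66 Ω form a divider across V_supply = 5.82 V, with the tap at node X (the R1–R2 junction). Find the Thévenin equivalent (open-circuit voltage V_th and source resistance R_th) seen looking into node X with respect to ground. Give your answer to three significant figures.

V_th ≈ 2.05 V, R_th ≈ 3.01 Ω

With X open, the divider is unloaded: V_th = 5.82 × 4.66/13.20 = 2.055 V.
Looking into X with the source shorted: R_th = R1·R2/(R1+R2) = 8.540 × 4.66/13.20 = 3.015 Ω.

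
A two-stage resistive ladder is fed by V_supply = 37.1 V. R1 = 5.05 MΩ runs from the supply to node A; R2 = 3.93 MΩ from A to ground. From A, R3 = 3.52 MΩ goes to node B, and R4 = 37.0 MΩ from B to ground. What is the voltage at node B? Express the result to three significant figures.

V_B ≈ 14.1 V

Looking into the second stage from A: R3 + R4 = 40.52 MΩ appears in parallel with R2.
R2 ‖ (R3+R4) = 3.583 MΩ.
V_A = 37.1 × 3.583/(5.05 + 3.583) = 15.40 V.
Then the unloaded second divider: V_B = V_A × R4/(R3+R4) = 15.40 × 0.9131 = 14.06 V.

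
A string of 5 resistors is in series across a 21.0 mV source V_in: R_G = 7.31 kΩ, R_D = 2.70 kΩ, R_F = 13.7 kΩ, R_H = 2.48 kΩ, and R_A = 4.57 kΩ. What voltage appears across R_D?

ΣR = 7.31 + 2.70 + 13.7 + 2.48 + 4.57 = 30.76 kΩ.
By the voltage-divider rule, V = 21.0 × 2.700/30.76 = 1.843 mV.

V ≈ 1.84 mV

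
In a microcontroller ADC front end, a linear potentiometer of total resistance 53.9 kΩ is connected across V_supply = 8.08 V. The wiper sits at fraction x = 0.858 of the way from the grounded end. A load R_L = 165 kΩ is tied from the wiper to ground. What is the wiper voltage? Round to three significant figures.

The pot divides into 7.654 kΩ above the wiper and 46.25 kΩ below.
(x·R_p) ‖ R_L = 36.12 kΩ.
Then V_out = V_supply · 36.12/(7.654 + 36.12) = 6.667 V.
(Unloaded: V_out = x·V_supply = 6.93 V.)

V_out ≈ 6.67 V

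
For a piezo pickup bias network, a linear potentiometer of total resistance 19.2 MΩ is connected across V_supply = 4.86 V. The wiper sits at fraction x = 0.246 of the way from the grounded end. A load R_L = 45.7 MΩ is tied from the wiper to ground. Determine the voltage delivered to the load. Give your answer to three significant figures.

The pot divides into 14.48 MΩ above the wiper and 4.723 MΩ below.
R_L loads the lower segment: effective lower R = 4.281 MΩ.
V_out = 4.86 × 4.281/(14.48 + 4.281) = 1.109 V.

V_out ≈ 1.11 V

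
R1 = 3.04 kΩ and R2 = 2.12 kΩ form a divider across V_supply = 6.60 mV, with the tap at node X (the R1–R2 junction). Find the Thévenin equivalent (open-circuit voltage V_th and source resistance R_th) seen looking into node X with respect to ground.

Open-circuit (no load on X): V_th = V_supply · R2/(R1 + R2) = 6.60 × 2.12/(3.040 + 2.12) = 2.712 mV.
Looking into X with the source shorted: R_th = R1·R2/(R1+R2) = 3.040 × 2.12/5.160 = 1.249 kΩ.

V_th ≈ 2.71 mV, R_th ≈ 1.25 kΩ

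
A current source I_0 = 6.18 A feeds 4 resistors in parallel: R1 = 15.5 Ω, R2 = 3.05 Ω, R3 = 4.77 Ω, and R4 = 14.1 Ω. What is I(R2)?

I ≈ 3.01 A

Total conductance ΣG = 1/15.5 + 1/3.05 + 1/4.77 + 1/14.1 = 0.6730 (units of 1/Ω).
Current divider: I(R2) = I_0 · G_k/ΣG = 6.18 × (0.3279/0.6730) = 6.18 × 0.4872 = 3.011 A.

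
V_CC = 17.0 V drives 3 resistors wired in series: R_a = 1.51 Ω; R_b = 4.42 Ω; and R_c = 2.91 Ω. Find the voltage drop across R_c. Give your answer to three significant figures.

V ≈ 5.60 V

Series total: ΣR = 1.51 + 4.42 + 2.91 = 8.840 Ω.
By the voltage-divider rule, V = 17.0 × 2.910/8.840 = 5.596 V.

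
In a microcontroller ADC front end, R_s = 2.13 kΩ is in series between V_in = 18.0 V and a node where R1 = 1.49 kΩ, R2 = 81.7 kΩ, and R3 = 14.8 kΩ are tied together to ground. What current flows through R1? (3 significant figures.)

I ≈ 4.65 mA

Equivalent of the parallel group: R_p = 1.332 kΩ.
Node voltage V_A = V_in · R_p/(R_s + R_p) = 18.0 × 0.3847 = 6.924 V.
Branch current I = V_A/R1 = 6.924/1.49 = 4.647 mA.
(Check via current divider: I_total = 5.200 mA; share G_k/ΣG = 0.8937 → same result.)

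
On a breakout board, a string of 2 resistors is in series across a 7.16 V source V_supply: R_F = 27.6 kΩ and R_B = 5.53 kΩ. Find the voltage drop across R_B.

V ≈ 1.20 V

Total series resistance ΣR = 27.6 + 5.53 = 33.13 kΩ.
Voltage divider: V = V_supply · (5.530 / 33.13) = 7.16 × 0.1669 = 1.195 V.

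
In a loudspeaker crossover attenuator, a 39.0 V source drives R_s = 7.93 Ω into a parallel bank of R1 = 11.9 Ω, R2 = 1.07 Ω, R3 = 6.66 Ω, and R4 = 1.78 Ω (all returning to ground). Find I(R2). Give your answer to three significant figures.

Parallel bank: R_p = 1/(1/11.9 + 1/1.07 + 1/6.66 + 1/1.78) = 0.5778 Ω.
V_A = 39.0 × 0.5778/8.508 = 2.649 V.
I(R2) = V_A / R2 = 2.649/1.07 = 2.476 A.
(Equivalently: I_total = 4.584 A, then current-divider fraction G_k/ΣG = 0.5400.)

I ≈ 2.48 A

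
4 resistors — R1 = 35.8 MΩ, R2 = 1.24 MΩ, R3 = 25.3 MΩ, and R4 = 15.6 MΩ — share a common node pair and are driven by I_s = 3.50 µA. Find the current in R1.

I ≈ 0.104 µA

Total conductance ΣG = 1/35.8 + 1/1.24 + 1/25.3 + 1/15.6 = 0.9380 (units of 1/MΩ).
Current divider: I(R1) = I_s · G_k/ΣG = 3.50 × (0.02793/0.9380) = 3.50 × 0.02978 = 0.1042 µA.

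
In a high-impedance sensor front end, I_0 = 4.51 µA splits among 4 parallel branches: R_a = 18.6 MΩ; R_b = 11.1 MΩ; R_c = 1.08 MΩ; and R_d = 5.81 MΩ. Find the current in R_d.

Total conductance ΣG = 1/18.6 + 1/11.1 + 1/1.08 + 1/5.81 = 1.242 (units of 1/MΩ).
By the current-divider rule, I = I_0 · G_k/ΣG = 4.51 × 0.1386 = 0.6251 µA.

I ≈ 0.625 µA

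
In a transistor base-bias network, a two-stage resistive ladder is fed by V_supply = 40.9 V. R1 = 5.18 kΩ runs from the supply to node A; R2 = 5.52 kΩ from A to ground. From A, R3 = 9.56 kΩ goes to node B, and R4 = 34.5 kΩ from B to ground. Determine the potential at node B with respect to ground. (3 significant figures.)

Node A sees R2 in parallel with the series input of stage 2, R3 + R4 = 44.06 kΩ.
R2 ‖ (R3+R4) = 4.905 kΩ.
First divider: V_A = V_supply · 4.905/(5.18 + 4.905) = 19.89 V.
V_B = V_A × 0.7830 = 15.58 V.

V_B ≈ 15.6 V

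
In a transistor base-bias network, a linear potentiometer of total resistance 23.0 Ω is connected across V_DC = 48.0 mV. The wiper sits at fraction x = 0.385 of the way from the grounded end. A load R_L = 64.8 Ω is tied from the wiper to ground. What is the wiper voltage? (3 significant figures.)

V_out ≈ 17.0 mV

Lower segment x·R_p = 8.855 Ω; upper segment (1−x)·R_p = 14.14 Ω.
R_L loads the lower segment: effective lower R = 7.790 Ω.
Then V_out = V_DC · 7.790/(14.14 + 7.790) = 17.05 mV.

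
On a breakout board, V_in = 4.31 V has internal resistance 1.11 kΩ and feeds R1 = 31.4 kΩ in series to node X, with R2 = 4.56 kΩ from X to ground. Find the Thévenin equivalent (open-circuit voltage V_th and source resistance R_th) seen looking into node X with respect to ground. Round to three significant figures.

R1' = 1.11 + 31.4 = 32.51 kΩ (source resistance + R1).
V_th is the unloaded tap voltage: V_in · R2/(R1'+R2) = 4.31 × 0.1230 = 0.5302 V.
Looking into X with the source shorted: R_th = R1'·R2/(R1'+R2) = 32.51 × 4.56/37.07 = 3.999 kΩ.

V_th ≈ 0.530 V, R_th ≈ 4.00 kΩ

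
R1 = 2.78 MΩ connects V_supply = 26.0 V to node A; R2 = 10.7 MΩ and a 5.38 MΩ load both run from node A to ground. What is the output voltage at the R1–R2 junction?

V_out ≈ 14.6 V

R2 ‖ R_L = (10.7 × 5.38)/(10.7 + 5.38) = 3.580 MΩ.
Then V_out = V_supply · R2'/(R1 + R2') = 26.0 × 3.580/6.360 = 14.64 V.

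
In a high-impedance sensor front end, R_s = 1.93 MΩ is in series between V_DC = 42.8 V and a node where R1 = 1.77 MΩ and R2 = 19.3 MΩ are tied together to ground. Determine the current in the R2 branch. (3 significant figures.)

I ≈ 1.01 µA

Parallel bank: R_p = 1/(1/1.77 + 1/19.3) = 1.621 MΩ.
V_A by voltage divider: V_A = 42.8 × 1.621/(1.93 + 1.621) = 19.54 V.
Branch current I = V_A/R2 = 19.54/19.3 = 1.012 µA.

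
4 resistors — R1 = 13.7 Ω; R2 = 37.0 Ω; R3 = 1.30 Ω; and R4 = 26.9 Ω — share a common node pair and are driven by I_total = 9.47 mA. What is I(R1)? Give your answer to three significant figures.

I ≈ 0.763 mA

Conductances: ΣG = 1/13.7 + 1/37.0 + 1/1.30 + 1/26.9 = 0.9064 (1/Ω).
R1 takes the fraction G_k/ΣG = 0.07299/0.9064 = 0.08053, so I = 9.47 × 0.08053 = 0.7626 mA.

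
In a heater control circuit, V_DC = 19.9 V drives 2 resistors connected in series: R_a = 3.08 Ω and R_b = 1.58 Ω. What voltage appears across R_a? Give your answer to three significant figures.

Series total: ΣR = 3.08 + 1.58 = 4.660 Ω.
By the voltage-divider rule, V = 19.9 × 3.080/4.660 = 13.15 V.

V ≈ 13.2 V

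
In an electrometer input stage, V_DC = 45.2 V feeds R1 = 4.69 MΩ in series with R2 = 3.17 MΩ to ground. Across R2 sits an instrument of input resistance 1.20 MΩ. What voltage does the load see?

V_out ≈ 7.08 V

The load sits in parallel with R2, giving an effective lower resistance R2' = R2·R_L/(R2+R_L) = 0.8705 MΩ.
Now apply the divider: V_out = 45.2 × 0.1565 = 7.076 V.
(Unloaded it would be 18.2 V; the load pulls it down.)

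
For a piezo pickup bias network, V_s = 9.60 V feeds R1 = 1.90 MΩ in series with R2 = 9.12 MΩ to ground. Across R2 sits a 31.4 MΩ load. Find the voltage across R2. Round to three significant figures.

The load sits in parallel with R2, giving an effective lower resistance R2' = R2·R_L/(R2+R_L) = 7.067 MΩ.
Now apply the divider: V_out = 9.60 × 0.7881 = 7.566 V.

V_out ≈ 7.57 V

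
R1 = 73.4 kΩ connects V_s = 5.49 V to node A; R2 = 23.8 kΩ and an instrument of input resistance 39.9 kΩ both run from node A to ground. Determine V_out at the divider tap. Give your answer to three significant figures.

The load sits in parallel with R2, giving an effective lower resistance R2' = R2·R_L/(R2+R_L) = 14.91 kΩ.
Then V_out = V_s · R2'/(R1 + R2') = 5.49 × 14.91/88.31 = 0.9268 V.

V_out ≈ 0.927 V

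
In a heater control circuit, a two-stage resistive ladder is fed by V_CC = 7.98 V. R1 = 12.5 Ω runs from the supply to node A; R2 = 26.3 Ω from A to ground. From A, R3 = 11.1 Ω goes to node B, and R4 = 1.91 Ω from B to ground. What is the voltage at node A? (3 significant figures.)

Node A sees R2 in parallel with the series input of stage 2, R3 + R4 = 13.01 Ω.
R2 ‖ (R3+R4) = 8.704 Ω.
So V_A = 7.98 × 0.4105 = 3.276 V.

V_A ≈ 3.28 V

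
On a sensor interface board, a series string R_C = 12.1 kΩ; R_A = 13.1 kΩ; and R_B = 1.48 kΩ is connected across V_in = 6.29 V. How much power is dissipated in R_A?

Series current I = V_in/ΣR = 6.29/26.68 = 0.2358 mA.
P(R_A) = I²·R_A = (0.2358)² × 13.1 = 0.7281 mW.

P ≈ 0.728 mW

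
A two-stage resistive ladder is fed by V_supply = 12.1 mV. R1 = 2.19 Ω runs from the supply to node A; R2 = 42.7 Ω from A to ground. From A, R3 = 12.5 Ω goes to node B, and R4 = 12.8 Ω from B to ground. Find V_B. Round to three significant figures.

Looking into the second stage from A: R3 + R4 = 25.30 Ω appears in parallel with R2.
R2 ‖ (R3+R4) = 15.89 Ω.
V_A = 12.1 × 15.89/(2.19 + 15.89) = 10.63 mV.
Then the unloaded second divider: V_B = V_A × R4/(R3+R4) = 10.63 × 0.5059 = 5.380 mV.

V_B ≈ 5.38 mV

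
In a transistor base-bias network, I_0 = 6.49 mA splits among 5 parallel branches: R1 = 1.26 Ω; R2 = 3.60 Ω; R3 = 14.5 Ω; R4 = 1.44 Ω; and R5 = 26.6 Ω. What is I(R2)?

Conductances: ΣG = 1/1.26 + 1/3.60 + 1/14.5 + 1/1.44 + 1/26.6 = 1.872 (1/Ω).
By the current-divider rule, I = I_0 · G_k/ΣG = 6.49 × 0.1484 = 0.9628 mA.

I ≈ 0.963 mA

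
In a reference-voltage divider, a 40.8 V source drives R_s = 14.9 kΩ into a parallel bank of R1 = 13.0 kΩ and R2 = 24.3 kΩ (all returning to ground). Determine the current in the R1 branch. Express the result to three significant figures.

I ≈ 1.14 mA

Equivalent of the parallel group: R_p = 8.469 kΩ.
V_A = 40.8 × 8.469/23.37 = 14.79 V.
Branch current I = V_A/R1 = 14.79/13.0 = 1.137 mA.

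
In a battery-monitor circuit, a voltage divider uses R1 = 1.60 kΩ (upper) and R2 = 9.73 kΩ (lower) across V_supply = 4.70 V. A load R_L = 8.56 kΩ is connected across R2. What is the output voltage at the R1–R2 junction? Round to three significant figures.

The load sits in parallel with R2, giving an effective lower resistance R2' = R2·R_L/(R2+R_L) = 4.554 kΩ.
Then V_out = V_supply · R2'/(R1 + R2') = 4.70 × 4.554/6.154 = 3.478 V.

V_out ≈ 3.48 V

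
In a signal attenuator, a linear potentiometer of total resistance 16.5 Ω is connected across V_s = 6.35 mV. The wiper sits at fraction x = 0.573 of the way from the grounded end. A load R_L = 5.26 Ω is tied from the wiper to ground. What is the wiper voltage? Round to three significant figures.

V_out ≈ 2.06 mV

The pot divides into 7.046 Ω above the wiper and 9.454 Ω below.
R_L loads the lower segment: effective lower R = 3.380 Ω.
Then V_out = V_s · 3.380/(7.046 + 3.380) = 2.059 mV.
(Unloaded: V_out = x·V_s = 3.64 mV.)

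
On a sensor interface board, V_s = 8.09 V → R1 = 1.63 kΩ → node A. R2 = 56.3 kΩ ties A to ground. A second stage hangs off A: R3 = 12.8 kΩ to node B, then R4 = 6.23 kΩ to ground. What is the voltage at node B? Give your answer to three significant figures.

Looking into the second stage from A: R3 + R4 = 19.03 kΩ appears in parallel with R2.
R2 ‖ (R3+R4) = 14.22 kΩ.
First divider: V_A = V_s · 14.22/(1.63 + 14.22) = 7.258 V.
Stage 2 is unloaded, so V_B = V_A · R4/(R3+R4) = 7.258 × 6.23/19.03 = 2.376 V.

V_B ≈ 2.38 V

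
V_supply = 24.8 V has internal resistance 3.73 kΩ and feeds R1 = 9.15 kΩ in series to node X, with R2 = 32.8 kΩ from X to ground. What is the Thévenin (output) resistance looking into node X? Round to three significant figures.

R_th ≈ 9.25 kΩ

R1' = 3.73 + 9.15 = 12.88 kΩ (source resistance + R1).
With V_supply suppressed (replaced by a short), R_th = R1' ‖ R2 = (12.88 × 32.8)/(12.88 + 32.8) = 9.248 kΩ.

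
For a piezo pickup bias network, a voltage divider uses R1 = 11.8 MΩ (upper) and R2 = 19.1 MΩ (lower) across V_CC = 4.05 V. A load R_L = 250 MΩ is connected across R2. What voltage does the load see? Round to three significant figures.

The load sits in parallel with R2, giving an effective lower resistance R2' = R2·R_L/(R2+R_L) = 17.74 MΩ.
Voltage divider with the loaded lower leg: V_out = 4.05 × 17.74/(11.8 + 17.74) = 4.05 × 0.6006 = 2.432 V.
(Unloaded it would be 2.50 V; the load pulls it down.)

V_out ≈ 2.43 V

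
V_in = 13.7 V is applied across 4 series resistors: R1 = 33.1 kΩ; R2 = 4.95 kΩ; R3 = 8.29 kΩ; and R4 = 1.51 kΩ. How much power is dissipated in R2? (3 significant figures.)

P ≈ 0.406 mW

The common current is I = 13.7/47.85 = 0.2863 mA.
P = I²R = 0.08197 × 4.95 = 0.4058 mW.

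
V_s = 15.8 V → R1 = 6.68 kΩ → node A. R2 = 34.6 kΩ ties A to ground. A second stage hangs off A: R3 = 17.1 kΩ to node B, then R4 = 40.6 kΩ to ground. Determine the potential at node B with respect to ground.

Looking into the second stage from A: R3 + R4 = 57.70 kΩ appears in parallel with R2.
Effective lower resistance at A: R2 ‖ 57.70 = 21.63 kΩ.
First divider: V_A = V_s · 21.63/(6.68 + 21.63) = 12.07 V.
Stage 2 is unloaded, so V_B = V_A · R4/(R3+R4) = 12.07 × 40.6/57.70 = 8.494 V.

V_B ≈ 8.49 V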